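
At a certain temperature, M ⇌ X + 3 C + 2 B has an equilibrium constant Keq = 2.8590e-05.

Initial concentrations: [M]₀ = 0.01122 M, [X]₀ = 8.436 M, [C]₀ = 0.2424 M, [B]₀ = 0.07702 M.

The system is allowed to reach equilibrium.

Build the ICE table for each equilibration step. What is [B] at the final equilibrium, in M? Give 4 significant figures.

Q₀ = 0.06353 vs Keq = 2.8590e-05 ⇒ Q>K, reverse
Step 1:
                  M         X         C         B
  init      0.01122     8.436    0.2424   0.07702
  Δ         0.03467  -0.03467    -0.104  -0.06934
  eq        0.04589     8.401    0.1384  0.007677
  solve Keq expr → x = -0.03467; check Q = 2.8590e-05

[B]_eq = 0.007677 M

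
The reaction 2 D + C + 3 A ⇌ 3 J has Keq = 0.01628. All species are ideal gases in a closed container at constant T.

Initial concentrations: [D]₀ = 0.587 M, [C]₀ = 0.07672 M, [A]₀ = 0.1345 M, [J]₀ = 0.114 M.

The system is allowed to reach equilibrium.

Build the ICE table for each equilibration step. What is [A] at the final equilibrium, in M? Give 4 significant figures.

Q₀ = 23.03 vs Keq = 0.01628 ⇒ Q>K, reverse
Step 1:
                    D           C           A           J
  Initial       0.587     0.07672      0.1345       0.114
  Change      0.06226     0.03113     0.09339    -0.09339
  Equil        0.6493      0.1078      0.2279     0.02061
  solve Keq expr → x = -0.03113; check Q = 0.01628

[A]_eq = 0.2279 M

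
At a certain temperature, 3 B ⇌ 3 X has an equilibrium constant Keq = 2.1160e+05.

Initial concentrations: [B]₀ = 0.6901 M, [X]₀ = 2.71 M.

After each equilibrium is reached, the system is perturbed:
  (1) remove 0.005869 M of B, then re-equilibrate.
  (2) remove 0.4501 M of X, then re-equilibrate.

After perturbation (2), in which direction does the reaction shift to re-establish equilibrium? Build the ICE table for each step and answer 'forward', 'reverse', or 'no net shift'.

Q₀ = 60.56 vs Keq = 2.1160e+05 ⇒ Q<K, forward
Step 1:
                    B           X
  init         0.6901        2.71
  Δ            -0.634       0.634
  eq          0.05612       3.344
  solve Keq expr → x = 0.2113; check Q = 2.1160e+05
Then remove 0.005869 M of B.
Step 2:
                    B           X
  init        0.05025       3.344
  Δ          0.005772   -0.005772
  eq          0.05602       3.338
  solve Keq expr → x = -0.001924; check Q = 2.1160e+05
Then remove 0.4501 M of X.
Step 3:
                    B           X
  init        0.05602       2.888
  Δ         -0.007429    0.007429
  eq          0.04859       2.896
  solve Keq expr → x = 0.002476; check Q = 2.1160e+05

Direction: forward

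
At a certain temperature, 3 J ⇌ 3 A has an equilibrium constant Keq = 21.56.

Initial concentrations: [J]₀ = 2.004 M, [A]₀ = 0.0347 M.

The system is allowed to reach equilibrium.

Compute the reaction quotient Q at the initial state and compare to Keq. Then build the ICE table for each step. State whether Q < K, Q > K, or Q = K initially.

Q₀ = 5.1915e-06 vs Keq = 21.56 ⇒ Q<K, forward
Step 1:
                  J         A
  I           2.004    0.0347
  C          -1.465     1.465
  E          0.5389       1.5
  solve Keq expr → x = 0.4884; check Q = 21.56

Q₀ = 5.1915e-06; Q < K (proceeds forward)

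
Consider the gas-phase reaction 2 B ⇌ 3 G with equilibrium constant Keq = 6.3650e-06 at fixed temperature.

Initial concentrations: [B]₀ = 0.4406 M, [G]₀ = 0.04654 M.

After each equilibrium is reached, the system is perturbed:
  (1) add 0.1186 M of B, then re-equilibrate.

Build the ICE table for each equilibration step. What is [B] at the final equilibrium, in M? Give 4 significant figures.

[B]_eq = 0.5816 M

Q₀ = 5.1927e-04 vs Keq = 6.3650e-06 ⇒ Q>K, reverse
Step 1:
                  B         G
  Initial    0.4406   0.04654
  Change    0.02362  -0.03543
  Equil      0.4642   0.01111
  solve Keq expr → x = -0.01181; check Q = 6.3650e-06
Then add 0.1186 M of B.
Step 2:
                  B         G
  Initial    0.5828   0.01111
  Change  -0.001201  0.001802
  Equil      0.5816   0.01291
  solve Keq expr → x = 6.0068e-04; check Q = 6.3650e-06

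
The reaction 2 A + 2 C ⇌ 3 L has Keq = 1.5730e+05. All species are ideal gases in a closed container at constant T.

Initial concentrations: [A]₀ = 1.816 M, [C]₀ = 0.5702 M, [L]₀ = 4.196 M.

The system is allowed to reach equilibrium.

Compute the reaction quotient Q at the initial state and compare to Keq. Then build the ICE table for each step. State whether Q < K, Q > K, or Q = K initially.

Q₀ = 68.9 vs Keq = 1.5730e+05 ⇒ Q<K, forward
Step 1:
                    A           C           L
  Initial       1.816      0.5702       4.196
  Change      -0.5479     -0.5479      0.8218
  Equil         1.268     0.02235       5.018
  solve Keq expr → x = 0.2739; check Q = 1.5730e+05

Q₀ = 68.9; Q < K (proceeds forward)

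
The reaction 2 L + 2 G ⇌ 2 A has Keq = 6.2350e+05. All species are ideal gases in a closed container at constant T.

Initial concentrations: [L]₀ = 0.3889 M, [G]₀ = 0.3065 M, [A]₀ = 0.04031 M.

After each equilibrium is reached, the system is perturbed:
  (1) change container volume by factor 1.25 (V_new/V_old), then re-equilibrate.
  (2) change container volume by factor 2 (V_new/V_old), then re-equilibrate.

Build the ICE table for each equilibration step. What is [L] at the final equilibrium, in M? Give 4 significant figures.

Q₀ = 0.1144 vs Keq = 6.2350e+05 ⇒ Q<K, forward
Step 1:
                    L           G           A
  init         0.3889      0.3065     0.04031
  Δ           -0.3015     -0.3015      0.3015
  eq          0.08736    0.004956      0.3419
  solve Keq expr → x = 0.1508; check Q = 6.2350e+05
Then change container volume by factor 1.25 (V_new/V_old).
Step 2:
                    L           G           A
  init        0.06988    0.003965      0.2735
  Δ        9.1112e-04  9.1112e-04 -9.1112e-04
  eq           0.0708    0.004876      0.2726
  solve Keq expr → x = -4.5556e-04; check Q = 6.2350e+05
Then change container volume by factor 2 (V_new/V_old).
Step 3:
                    L           G           A
  init         0.0354    0.002438      0.1363
  Δ          0.002095    0.002095   -0.002095
  eq          0.03749    0.004533      0.1342
  solve Keq expr → x = -0.001047; check Q = 6.2350e+05

[L]_eq = 0.03749 M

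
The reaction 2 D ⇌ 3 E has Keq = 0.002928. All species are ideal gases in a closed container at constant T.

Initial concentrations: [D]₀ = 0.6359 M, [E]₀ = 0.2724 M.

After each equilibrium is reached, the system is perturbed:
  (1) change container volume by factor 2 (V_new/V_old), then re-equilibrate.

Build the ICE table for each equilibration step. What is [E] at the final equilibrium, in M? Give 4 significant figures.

[E]_eq = 0.07246 M

Q₀ = 0.04999 vs Keq = 0.002928 ⇒ Q>K, reverse
Step 1:
                  D         E
  Initial    0.6359    0.2724
  Change     0.1036   -0.1554
  Equil      0.7395     0.117
  solve Keq expr → x = -0.0518; check Q = 0.002928
Then change container volume by factor 2 (V_new/V_old).
Step 2:
                  D         E
  Initial    0.3698    0.0585
  Change  -0.009308   0.01396
  Equil      0.3604   0.07246
  solve Keq expr → x = 0.004654; check Q = 0.002928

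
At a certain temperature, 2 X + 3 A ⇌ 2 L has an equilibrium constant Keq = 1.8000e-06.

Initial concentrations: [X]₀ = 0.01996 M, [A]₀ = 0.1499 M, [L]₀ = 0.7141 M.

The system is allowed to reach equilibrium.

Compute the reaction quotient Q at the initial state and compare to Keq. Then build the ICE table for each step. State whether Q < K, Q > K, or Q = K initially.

Q₀ = 3.8001e+05 vs Keq = 1.8000e-06 ⇒ Q>K, reverse
Step 1:
                  X         A         L
  I         0.01996    0.1499    0.7141
  C          0.7128     1.069   -0.7128
  E          0.7327     1.219  0.001323
  solve Keq expr → x = -0.3564; check Q = 1.8000e-06

Q₀ = 3.8001e+05; Q > K (proceeds reverse)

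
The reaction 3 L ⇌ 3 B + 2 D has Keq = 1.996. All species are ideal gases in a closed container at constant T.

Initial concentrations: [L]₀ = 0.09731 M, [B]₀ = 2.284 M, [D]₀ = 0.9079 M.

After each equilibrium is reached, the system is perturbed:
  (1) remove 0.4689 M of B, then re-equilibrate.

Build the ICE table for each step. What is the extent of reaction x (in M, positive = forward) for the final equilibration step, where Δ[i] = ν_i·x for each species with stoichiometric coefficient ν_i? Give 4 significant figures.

Q₀ = 1.0658e+04 vs Keq = 1.996 ⇒ Q>K, reverse
Step 1:
                  L         B         D
  init      0.09731     2.284    0.9079
  Δ          0.6691   -0.6691    -0.446
  eq         0.7664     1.615    0.4619
  solve Keq expr → x = -0.223; check Q = 1.996
Then remove 0.4689 M of B.
Step 2:
                  L         B         D
  init       0.7664     1.146    0.4619
  Δ         -0.1094    0.1094   0.07294
  eq          0.657     1.255    0.5348
  solve Keq expr → x = 0.03647; check Q = 1.996

x = 0.03647 M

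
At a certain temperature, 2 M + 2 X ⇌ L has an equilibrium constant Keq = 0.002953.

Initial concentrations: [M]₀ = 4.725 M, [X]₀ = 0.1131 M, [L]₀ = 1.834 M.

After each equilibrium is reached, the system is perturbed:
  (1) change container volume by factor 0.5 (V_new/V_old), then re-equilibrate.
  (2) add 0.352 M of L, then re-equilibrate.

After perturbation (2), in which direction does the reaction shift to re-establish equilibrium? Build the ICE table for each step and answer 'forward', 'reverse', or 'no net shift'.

Direction: reverse

Q₀ = 6.422 vs Keq = 0.002953 ⇒ Q>K, reverse
Step 1:
                  M         X         L
  Initial     4.725    0.1131     1.834
  Change      2.183     2.183    -1.091
  Equil       6.908     2.296    0.7427
  solve Keq expr → x = -1.091; check Q = 0.002953
Then change container volume by factor 0.5 (V_new/V_old).
Step 2:
                  M         X         L
  Initial     13.82     4.592     1.485
  Change     -2.093    -2.093     1.047
  Equil       11.72     2.498     2.532
  solve Keq expr → x = 1.047; check Q = 0.002953
Then add 0.352 M of L.
Step 3:
                  M         X         L
  Initial     11.72     2.498     2.884
  Change     0.1154    0.1154  -0.05772
  Equil       11.84     2.614     2.826
  solve Keq expr → x = -0.05772; check Q = 0.002953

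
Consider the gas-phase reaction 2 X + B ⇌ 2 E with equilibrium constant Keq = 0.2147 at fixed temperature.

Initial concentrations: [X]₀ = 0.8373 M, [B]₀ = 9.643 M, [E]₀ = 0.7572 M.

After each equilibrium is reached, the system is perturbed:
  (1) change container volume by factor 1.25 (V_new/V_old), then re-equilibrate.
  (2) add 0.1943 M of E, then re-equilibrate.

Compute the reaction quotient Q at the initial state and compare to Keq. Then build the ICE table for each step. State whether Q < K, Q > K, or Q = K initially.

Q₀ = 0.08481 vs Keq = 0.2147 ⇒ Q<K, forward
Step 1:
                   X          B          E
  I           0.8373      9.643     0.7572
  C          -0.1817   -0.09084     0.1817
  E           0.6556      9.552     0.9389
  solve Keq expr → x = 0.09084; check Q = 0.2147
Then change container volume by factor 1.25 (V_new/V_old).
Step 2:
                   X          B          E
  I           0.5245      7.642     0.7511
  C          0.03441    0.01721   -0.03441
  E           0.5589      7.659     0.7167
  solve Keq expr → x = -0.01721; check Q = 0.2147
Then add 0.1943 M of E.
Step 3:
                   X          B          E
  I           0.5589      7.659      0.911
  C          0.08414    0.04207   -0.08414
  E            0.643      7.701     0.8269
  solve Keq expr → x = -0.04207; check Q = 0.2147

Q₀ = 0.08481; Q < K (proceeds forward)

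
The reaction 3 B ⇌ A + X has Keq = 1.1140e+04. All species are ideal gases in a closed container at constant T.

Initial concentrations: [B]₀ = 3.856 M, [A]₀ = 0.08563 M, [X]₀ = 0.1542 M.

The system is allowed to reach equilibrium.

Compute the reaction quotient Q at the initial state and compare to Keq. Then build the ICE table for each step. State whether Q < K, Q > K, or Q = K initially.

Q₀ = 2.3030e-04 vs Keq = 1.1140e+04 ⇒ Q<K, forward
Step 1:
                   B          A          X
  I            3.856    0.08563     0.1542
  C             -3.8      1.267      1.267
  E          0.05567      1.352      1.421
  solve Keq expr → x = 1.267; check Q = 1.1140e+04

Q₀ = 2.3030e-04; Q < K (proceeds forward)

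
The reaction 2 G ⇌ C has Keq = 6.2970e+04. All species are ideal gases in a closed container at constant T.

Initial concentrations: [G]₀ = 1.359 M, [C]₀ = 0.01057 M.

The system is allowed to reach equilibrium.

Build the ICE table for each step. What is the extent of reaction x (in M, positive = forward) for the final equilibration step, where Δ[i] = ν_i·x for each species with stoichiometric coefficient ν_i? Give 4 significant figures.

x = 0.6778 M

Q₀ = 0.005723 vs Keq = 6.2970e+04 ⇒ Q<K, forward
Step 1:
                  G         C
  init        1.359   0.01057
  Δ          -1.356    0.6778
  eq       0.003306    0.6884
  solve Keq expr → x = 0.6778; check Q = 6.2970e+04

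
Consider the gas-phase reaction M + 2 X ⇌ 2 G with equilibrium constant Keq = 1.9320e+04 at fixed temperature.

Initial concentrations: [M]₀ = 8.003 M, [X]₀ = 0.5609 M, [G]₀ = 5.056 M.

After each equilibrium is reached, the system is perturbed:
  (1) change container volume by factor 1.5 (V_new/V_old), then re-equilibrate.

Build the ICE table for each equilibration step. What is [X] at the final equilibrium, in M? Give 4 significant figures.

Q₀ = 10.15 vs Keq = 1.9320e+04 ⇒ Q<K, forward
Step 1:
                  M         X         G
  init        8.003    0.5609     5.056
  Δ         -0.2732   -0.5464    0.5464
  eq           7.73    0.0145     5.602
  solve Keq expr → x = 0.2732; check Q = 1.9320e+04
Then change container volume by factor 1.5 (V_new/V_old).
Step 2:
                  M         X         G
  init        5.153  0.009665     3.735
  Δ        0.001082  0.002164 -0.002164
  eq          5.154   0.01183     3.733
  solve Keq expr → x = -0.001082; check Q = 1.9320e+04

[X]_eq = 0.01183 M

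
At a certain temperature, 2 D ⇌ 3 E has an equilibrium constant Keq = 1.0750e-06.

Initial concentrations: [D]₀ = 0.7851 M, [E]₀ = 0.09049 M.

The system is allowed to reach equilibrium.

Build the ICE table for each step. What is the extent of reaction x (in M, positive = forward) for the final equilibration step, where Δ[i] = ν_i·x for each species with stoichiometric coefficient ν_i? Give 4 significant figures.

Q₀ = 0.001202 vs Keq = 1.0750e-06 ⇒ Q>K, reverse
Step 1:
                  D         E
  Initial    0.7851   0.09049
  Change    0.05425  -0.08137
  Equil      0.8393  0.009115
  solve Keq expr → x = -0.02712; check Q = 1.0750e-06

x = -0.02712 M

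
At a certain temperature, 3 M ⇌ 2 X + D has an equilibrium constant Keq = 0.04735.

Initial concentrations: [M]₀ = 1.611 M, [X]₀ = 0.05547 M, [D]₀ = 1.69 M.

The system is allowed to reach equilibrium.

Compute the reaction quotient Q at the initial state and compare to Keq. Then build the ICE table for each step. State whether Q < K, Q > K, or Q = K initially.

Q₀ = 0.001244; Q < K (proceeds forward)

Q₀ = 0.001244 vs Keq = 0.04735 ⇒ Q<K, forward
Step 1:
                    M           X           D
  init          1.611     0.05547        1.69
  Δ           -0.2883      0.1922     0.09611
  eq            1.323      0.2477       1.786
  solve Keq expr → x = 0.09611; check Q = 0.04735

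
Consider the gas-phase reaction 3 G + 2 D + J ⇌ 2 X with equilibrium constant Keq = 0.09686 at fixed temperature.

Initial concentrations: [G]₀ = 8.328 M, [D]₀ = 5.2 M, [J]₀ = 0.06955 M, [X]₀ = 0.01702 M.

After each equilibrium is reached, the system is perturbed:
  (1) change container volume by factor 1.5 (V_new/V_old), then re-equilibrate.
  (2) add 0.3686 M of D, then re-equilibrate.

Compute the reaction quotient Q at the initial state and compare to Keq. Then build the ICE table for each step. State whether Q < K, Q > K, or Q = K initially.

Q₀ = 2.6668e-07 vs Keq = 0.09686 ⇒ Q<K, forward
Step 1:
                  G         D         J         X
  init        8.328       5.2   0.06955   0.01702
  Δ         -0.2086   -0.1391  -0.06953    0.1391
  eq          8.119     5.061 1.8346e-05    0.1561
  solve Keq expr → x = 0.06953; check Q = 0.09686
Then change container volume by factor 1.5 (V_new/V_old).
Step 2:
                  G         D         J         X
  init        5.413     3.374 1.2230e-05    0.1041
  Δ       1.4868e-04 9.9119e-05 4.9560e-05 -9.9119e-05
  eq          5.413     3.374 6.1790e-05     0.104
  solve Keq expr → x = -4.9560e-05; check Q = 0.09686
Then add 0.3686 M of D.
Step 3:
                  G         D         J         X
  init        5.413     3.743 6.1790e-05     0.104
  Δ       -3.4643e-05 -2.3095e-05 -1.1548e-05 2.3095e-05
  eq          5.413     3.743 5.0242e-05     0.104
  solve Keq expr → x = 1.1548e-05; check Q = 0.09686

Q₀ = 2.6668e-07; Q < K (proceeds forward)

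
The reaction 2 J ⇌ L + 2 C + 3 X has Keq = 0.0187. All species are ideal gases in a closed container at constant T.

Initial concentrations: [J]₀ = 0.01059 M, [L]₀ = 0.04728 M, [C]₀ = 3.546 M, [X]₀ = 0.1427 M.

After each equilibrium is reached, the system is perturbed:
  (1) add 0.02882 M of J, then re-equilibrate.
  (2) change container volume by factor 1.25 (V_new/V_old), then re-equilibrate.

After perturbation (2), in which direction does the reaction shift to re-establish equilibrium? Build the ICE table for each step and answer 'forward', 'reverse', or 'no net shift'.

Direction: forward

Q₀ = 15.4 vs Keq = 0.0187 ⇒ Q>K, reverse
Step 1:
                    J           L           C           X
  init        0.01059     0.04728       3.546      0.1427
  Δ           0.05168    -0.02584    -0.05168    -0.07752
  eq          0.06227     0.02144       3.494     0.06518
  solve Keq expr → x = -0.02584; check Q = 0.0187
Then add 0.02882 M of J.
Step 2:
                    J           L           C           X
  init        0.09109     0.02144       3.494     0.06518
  Δ         -0.006976    0.003488    0.006976     0.01046
  eq          0.08411     0.02493       3.501     0.07565
  solve Keq expr → x = 0.003488; check Q = 0.0187
Then change container volume by factor 1.25 (V_new/V_old).
Step 3:
                    J           L           C           X
  init        0.06729     0.01994       2.801     0.06052
  Δ         -0.007221    0.003611    0.007221     0.01083
  eq          0.06007     0.02355       2.808     0.07135
  solve Keq expr → x = 0.003611; check Q = 0.0187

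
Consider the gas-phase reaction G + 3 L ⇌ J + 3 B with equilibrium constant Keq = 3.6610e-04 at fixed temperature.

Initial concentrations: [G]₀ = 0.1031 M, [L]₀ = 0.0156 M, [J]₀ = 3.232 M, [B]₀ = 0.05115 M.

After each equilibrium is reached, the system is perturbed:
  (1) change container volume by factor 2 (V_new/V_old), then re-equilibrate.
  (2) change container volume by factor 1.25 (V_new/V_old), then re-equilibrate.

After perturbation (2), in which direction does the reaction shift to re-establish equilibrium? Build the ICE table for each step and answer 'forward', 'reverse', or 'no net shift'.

Direction: no net shift

Q₀ = 1105 vs Keq = 3.6610e-04 ⇒ Q>K, reverse
Step 1:
                    G           L           J           B
  I            0.1031      0.0156       3.232     0.05115
  C           0.01653     0.04959    -0.01653    -0.04959
  E            0.1196     0.06519       3.215    0.001557
  solve Keq expr → x = -0.01653; check Q = 3.6610e-04
Then change container volume by factor 2 (V_new/V_old).
Step 2:
                    G           L           J           B
  I           0.05982      0.0326       1.608  7.7846e-04
  C                 0           0           0           0
  E           0.05982      0.0326       1.608  7.7846e-04
  solve Keq expr → x = 0; check Q = 3.6610e-04
Then change container volume by factor 1.25 (V_new/V_old).
Step 3:
                    G           L           J           B
  I           0.04785     0.02608       1.286  6.2277e-04
  C                 0           0           0           0
  E           0.04785     0.02608       1.286  6.2277e-04
  solve Keq expr → x = 0; check Q = 3.6610e-04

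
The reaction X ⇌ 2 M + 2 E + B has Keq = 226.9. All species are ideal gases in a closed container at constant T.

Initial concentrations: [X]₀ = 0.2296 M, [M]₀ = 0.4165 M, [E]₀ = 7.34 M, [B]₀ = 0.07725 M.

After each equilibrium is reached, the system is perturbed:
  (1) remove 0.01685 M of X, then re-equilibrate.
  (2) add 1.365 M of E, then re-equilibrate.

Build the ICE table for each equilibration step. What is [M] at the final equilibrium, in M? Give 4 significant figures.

Q₀ = 3.144 vs Keq = 226.9 ⇒ Q<K, forward
Step 1:
                  X         M         E         B
  init       0.2296    0.4165      7.34   0.07725
  Δ         -0.1865     0.373     0.373    0.1865
  eq         0.0431    0.7895     7.713    0.2637
  solve Keq expr → x = 0.1865; check Q = 226.9
Then remove 0.01685 M of X.
Step 2:
                  X         M         E         B
  init      0.02625    0.7895     7.713    0.2637
  Δ         0.01213  -0.02427  -0.02427  -0.01213
  eq        0.03839    0.7652     7.689    0.2516
  solve Keq expr → x = -0.01213; check Q = 226.9
Then add 1.365 M of E.
Step 3:
                  X         M         E         B
  init      0.03839    0.7652     9.054    0.2516
  Δ        0.009915  -0.01983  -0.01983 -0.009915
  eq         0.0483    0.7454     9.034    0.2417
  solve Keq expr → x = -0.009915; check Q = 226.9

[M]_eq = 0.7454 M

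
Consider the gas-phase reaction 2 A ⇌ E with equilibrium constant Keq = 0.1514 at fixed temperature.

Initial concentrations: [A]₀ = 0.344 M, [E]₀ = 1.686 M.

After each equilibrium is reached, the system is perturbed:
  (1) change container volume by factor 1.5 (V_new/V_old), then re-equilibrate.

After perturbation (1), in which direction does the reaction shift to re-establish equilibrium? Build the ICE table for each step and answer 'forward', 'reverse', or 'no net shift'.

Direction: reverse

Q₀ = 14.25 vs Keq = 0.1514 ⇒ Q>K, reverse
Step 1:
                    A           E
  I             0.344       1.686
  C             1.878     -0.9388
  E             2.222      0.7472
  solve Keq expr → x = -0.9388; check Q = 0.1514
Then change container volume by factor 1.5 (V_new/V_old).
Step 2:
                    A           E
  I             1.481      0.4981
  C            0.1704    -0.08522
  E             1.651      0.4129
  solve Keq expr → x = -0.08522; check Q = 0.1514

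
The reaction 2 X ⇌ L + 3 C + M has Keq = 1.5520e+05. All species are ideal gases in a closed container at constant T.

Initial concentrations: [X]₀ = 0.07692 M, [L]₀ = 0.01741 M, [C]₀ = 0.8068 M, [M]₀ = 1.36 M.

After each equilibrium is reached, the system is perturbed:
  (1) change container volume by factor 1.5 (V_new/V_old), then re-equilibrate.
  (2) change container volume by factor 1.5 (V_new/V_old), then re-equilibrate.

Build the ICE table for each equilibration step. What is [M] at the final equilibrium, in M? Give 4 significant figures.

Q₀ = 2.102 vs Keq = 1.5520e+05 ⇒ Q<K, forward
Step 1:
                    X           L           C           M
  I           0.07692     0.01741      0.8068        1.36
  C          -0.07629     0.03815      0.1144     0.03815
  E        6.2555e-04     0.05556      0.9212       1.398
  solve Keq expr → x = 0.03815; check Q = 1.5520e+05
Then change container volume by factor 1.5 (V_new/V_old).
Step 2:
                    X           L           C           M
  I        4.1703e-04     0.03704      0.6142      0.9321
  C       -1.8957e-04  9.4785e-05  2.8435e-04  9.4785e-05
  E        2.2746e-04     0.03713      0.6144      0.9322
  solve Keq expr → x = 9.4785e-05; check Q = 1.5520e+05
Then change container volume by factor 1.5 (V_new/V_old).
Step 3:
                    X           L           C           M
  I        1.5164e-04     0.02476      0.4096      0.6215
  C       -6.9008e-05  3.4504e-05  1.0351e-04  3.4504e-05
  E        8.2635e-05     0.02479      0.4097      0.6215
  solve Keq expr → x = 3.4504e-05; check Q = 1.5520e+05

[M]_eq = 0.6215 M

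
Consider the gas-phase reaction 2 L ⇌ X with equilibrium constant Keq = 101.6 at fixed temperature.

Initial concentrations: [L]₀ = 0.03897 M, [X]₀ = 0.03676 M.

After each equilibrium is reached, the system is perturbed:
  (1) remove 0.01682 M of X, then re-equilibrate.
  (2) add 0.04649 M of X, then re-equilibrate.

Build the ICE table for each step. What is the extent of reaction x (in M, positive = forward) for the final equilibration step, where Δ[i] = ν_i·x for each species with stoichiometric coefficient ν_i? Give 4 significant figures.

x = -0.004666 M

Q₀ = 24.21 vs Keq = 101.6 ⇒ Q<K, forward
Step 1:
                   L          X
  I          0.03897    0.03676
  C         -0.01777   0.008887
  E           0.0212    0.04565
  solve Keq expr → x = 0.008887; check Q = 101.6
Then remove 0.01682 M of X.
Step 2:
                   L          X
  I           0.0212    0.02883
  C        -0.003805   0.001903
  E          0.01739    0.03073
  solve Keq expr → x = 0.001903; check Q = 101.6
Then add 0.04649 M of X.
Step 3:
                   L          X
  I          0.01739    0.07722
  C         0.009332  -0.004666
  E          0.02672    0.07255
  solve Keq expr → x = -0.004666; check Q = 101.6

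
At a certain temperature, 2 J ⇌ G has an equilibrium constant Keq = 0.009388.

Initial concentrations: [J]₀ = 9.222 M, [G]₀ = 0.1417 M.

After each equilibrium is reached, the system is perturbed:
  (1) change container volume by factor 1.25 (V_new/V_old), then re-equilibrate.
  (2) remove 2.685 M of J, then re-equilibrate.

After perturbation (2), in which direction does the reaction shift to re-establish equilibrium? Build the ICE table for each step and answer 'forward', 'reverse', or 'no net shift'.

Direction: reverse

Q₀ = 0.001666 vs Keq = 0.009388 ⇒ Q<K, forward
Step 1:
                   J          G
  init         9.222     0.1417
  Δ          -0.9892     0.4946
  eq           8.233     0.6363
  solve Keq expr → x = 0.4946; check Q = 0.009388
Then change container volume by factor 1.25 (V_new/V_old).
Step 2:
                   J          G
  init         6.586      0.509
  Δ           0.1628   -0.08142
  eq           6.749     0.4276
  solve Keq expr → x = -0.08142; check Q = 0.009388
Then remove 2.685 M of J.
Step 3:
                   J          G
  init         4.064     0.4276
  Δ           0.4694    -0.2347
  eq           4.533     0.1929
  solve Keq expr → x = -0.2347; check Q = 0.009388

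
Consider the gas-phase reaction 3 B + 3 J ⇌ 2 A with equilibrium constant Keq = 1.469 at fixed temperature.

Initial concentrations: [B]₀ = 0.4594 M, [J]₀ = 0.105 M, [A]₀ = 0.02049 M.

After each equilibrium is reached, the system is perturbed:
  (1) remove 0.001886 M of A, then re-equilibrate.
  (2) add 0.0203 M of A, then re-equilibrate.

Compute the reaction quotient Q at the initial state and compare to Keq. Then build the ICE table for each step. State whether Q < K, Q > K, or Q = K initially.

Q₀ = 3.741 vs Keq = 1.469 ⇒ Q>K, reverse
Step 1:
                  B         J         A
  I          0.4594     0.105   0.02049
  C        0.008489  0.008489 -0.005659
  E          0.4679    0.1135   0.01483
  solve Keq expr → x = -0.00283; check Q = 1.469
Then remove 0.001886 M of A.
Step 2:
                  B         J         A
  I          0.4679    0.1135   0.01294
  C       -0.002077 -0.002077  0.001385
  E          0.4658    0.1114   0.01433
  solve Keq expr → x = 6.9238e-04; check Q = 1.469
Then add 0.0203 M of A.
Step 3:
                  B         J         A
  I          0.4658    0.1114   0.03463
  C         0.02183   0.02183  -0.01456
  E          0.4876    0.1332   0.02007
  solve Keq expr → x = -0.007278; check Q = 1.469

Q₀ = 3.741; Q > K (proceeds reverse)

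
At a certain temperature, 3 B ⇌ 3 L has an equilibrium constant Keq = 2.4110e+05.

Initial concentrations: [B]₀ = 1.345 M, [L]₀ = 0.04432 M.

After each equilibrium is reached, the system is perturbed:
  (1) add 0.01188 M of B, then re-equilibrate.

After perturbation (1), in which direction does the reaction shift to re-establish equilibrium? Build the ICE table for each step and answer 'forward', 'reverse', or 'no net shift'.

Direction: forward

Q₀ = 3.5779e-05 vs Keq = 2.4110e+05 ⇒ Q<K, forward
Step 1:
                  B         L
  I           1.345   0.04432
  C          -1.323     1.323
  E         0.02197     1.367
  solve Keq expr → x = 0.441; check Q = 2.4110e+05
Then add 0.01188 M of B.
Step 2:
                  B         L
  I         0.03385     1.367
  C        -0.01169   0.01169
  E         0.02216     1.379
  solve Keq expr → x = 0.003897; check Q = 2.4110e+05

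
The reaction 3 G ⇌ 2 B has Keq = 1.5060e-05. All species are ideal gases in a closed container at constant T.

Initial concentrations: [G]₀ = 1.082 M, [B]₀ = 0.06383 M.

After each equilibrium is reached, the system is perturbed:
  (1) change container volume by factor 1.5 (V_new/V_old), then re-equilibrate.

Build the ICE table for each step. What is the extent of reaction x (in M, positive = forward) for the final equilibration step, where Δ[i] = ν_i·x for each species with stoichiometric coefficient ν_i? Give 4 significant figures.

x = -2.9825e-04 M

Q₀ = 0.003216 vs Keq = 1.5060e-05 ⇒ Q>K, reverse
Step 1:
                  G         B
  Initial     1.082   0.06383
  Change    0.08837  -0.05892
  Equil        1.17  0.004914
  solve Keq expr → x = -0.02946; check Q = 1.5060e-05
Then change container volume by factor 1.5 (V_new/V_old).
Step 2:
                  G         B
  Initial    0.7802  0.003276
  Change  8.9476e-04 -5.9651e-04
  Equil      0.7811  0.002679
  solve Keq expr → x = -2.9825e-04; check Q = 1.5060e-05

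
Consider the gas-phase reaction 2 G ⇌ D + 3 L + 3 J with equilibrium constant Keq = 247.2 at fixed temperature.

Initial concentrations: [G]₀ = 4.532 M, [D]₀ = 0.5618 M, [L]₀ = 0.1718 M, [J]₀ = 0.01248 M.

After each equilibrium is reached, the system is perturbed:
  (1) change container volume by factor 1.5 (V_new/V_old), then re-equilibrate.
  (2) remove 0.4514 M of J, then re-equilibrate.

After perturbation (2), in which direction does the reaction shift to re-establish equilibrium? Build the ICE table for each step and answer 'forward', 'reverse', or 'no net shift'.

Q₀ = 2.6960e-10 vs Keq = 247.2 ⇒ Q<K, forward
Step 1:
                   G          D          L          J
  I            4.532     0.5618     0.1718    0.01248
  C           -2.038      1.019      3.057      3.057
  E            2.494      1.581      3.228      3.069
  solve Keq expr → x = 1.019; check Q = 247.2
Then change container volume by factor 1.5 (V_new/V_old).
Step 2:
                   G          D          L          J
  I            1.663      1.054      2.152      2.046
  C          -0.3614     0.1807     0.5421     0.5421
  E            1.301      1.234      2.694      2.588
  solve Keq expr → x = 0.1807; check Q = 247.2
Then remove 0.4514 M of J.
Step 3:
                   G          D          L          J
  I            1.301      1.234      2.694      2.137
  C          -0.1017    0.05083     0.1525     0.1525
  E              1.2      1.285      2.847      2.289
  solve Keq expr → x = 0.05083; check Q = 247.2

Direction: forward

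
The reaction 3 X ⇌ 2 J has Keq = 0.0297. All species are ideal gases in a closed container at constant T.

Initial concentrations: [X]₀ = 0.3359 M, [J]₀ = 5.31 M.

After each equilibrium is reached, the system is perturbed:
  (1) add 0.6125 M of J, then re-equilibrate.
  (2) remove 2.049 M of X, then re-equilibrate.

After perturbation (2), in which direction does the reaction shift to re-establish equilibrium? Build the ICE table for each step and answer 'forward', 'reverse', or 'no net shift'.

Direction: reverse

Q₀ = 744 vs Keq = 0.0297 ⇒ Q>K, reverse
Step 1:
                  X         J
  init       0.3359      5.31
  Δ           4.883    -3.255
  eq          5.219     2.055
  solve Keq expr → x = -1.628; check Q = 0.0297
Then add 0.6125 M of J.
Step 2:
                  X         J
  init        5.219     2.667
  Δ           0.482   -0.3214
  eq          5.701     2.346
  solve Keq expr → x = -0.1607; check Q = 0.0297
Then remove 2.049 M of X.
Step 3:
                  X         J
  init        3.652     2.346
  Δ          0.9591   -0.6394
  eq          4.611     1.706
  solve Keq expr → x = -0.3197; check Q = 0.0297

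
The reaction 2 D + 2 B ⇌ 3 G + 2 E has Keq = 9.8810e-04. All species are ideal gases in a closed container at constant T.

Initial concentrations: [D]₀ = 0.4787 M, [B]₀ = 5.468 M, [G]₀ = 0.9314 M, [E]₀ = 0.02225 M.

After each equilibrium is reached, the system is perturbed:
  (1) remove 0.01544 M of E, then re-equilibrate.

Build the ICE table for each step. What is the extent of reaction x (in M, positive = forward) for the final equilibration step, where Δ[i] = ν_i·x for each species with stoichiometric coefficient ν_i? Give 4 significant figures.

x = 0.005782 M

Q₀ = 5.8383e-05 vs Keq = 9.8810e-04 ⇒ Q<K, forward
Step 1:
                    D           B           G           E
  I            0.4787       5.468      0.9314     0.02225
  C          -0.05005    -0.05005     0.07507     0.05005
  E            0.4287       5.418       1.006      0.0723
  solve Keq expr → x = 0.02502; check Q = 9.8810e-04
Then remove 0.01544 M of E.
Step 2:
                    D           B           G           E
  I            0.4287       5.418       1.006     0.05686
  C          -0.01156    -0.01156     0.01734     0.01156
  E            0.4171       5.406       1.024     0.06842
  solve Keq expr → x = 0.005782; check Q = 9.8810e-04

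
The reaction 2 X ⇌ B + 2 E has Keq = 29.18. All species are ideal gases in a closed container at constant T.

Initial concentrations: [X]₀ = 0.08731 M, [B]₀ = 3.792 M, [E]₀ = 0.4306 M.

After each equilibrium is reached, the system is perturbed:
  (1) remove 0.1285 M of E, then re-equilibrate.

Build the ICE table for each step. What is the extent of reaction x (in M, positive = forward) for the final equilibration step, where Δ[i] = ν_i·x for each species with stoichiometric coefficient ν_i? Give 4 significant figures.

Q₀ = 92.23 vs Keq = 29.18 ⇒ Q>K, reverse
Step 1:
                  X         B         E
  Initial   0.08731     3.792    0.4306
  Change    0.04959  -0.02479  -0.04959
  Equil      0.1369     3.767     0.381
  solve Keq expr → x = -0.02479; check Q = 29.18
Then remove 0.1285 M of E.
Step 2:
                  X         B         E
  Initial    0.1369     3.767    0.2525
  Change    -0.0338    0.0169    0.0338
  Equil      0.1031     3.784    0.2863
  solve Keq expr → x = 0.0169; check Q = 29.18

x = 0.0169 M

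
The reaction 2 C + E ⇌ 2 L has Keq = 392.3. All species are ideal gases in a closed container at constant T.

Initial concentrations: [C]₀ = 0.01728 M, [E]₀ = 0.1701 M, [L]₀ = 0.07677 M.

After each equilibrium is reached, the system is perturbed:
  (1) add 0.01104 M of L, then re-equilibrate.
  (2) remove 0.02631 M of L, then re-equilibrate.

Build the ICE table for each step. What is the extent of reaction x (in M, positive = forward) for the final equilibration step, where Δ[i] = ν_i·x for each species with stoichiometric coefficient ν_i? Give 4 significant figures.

x = 0.001429 M

Q₀ = 116 vs Keq = 392.3 ⇒ Q<K, forward
Step 1:
                    C           E           L
  init        0.01728      0.1701     0.07677
  Δ         -0.006928   -0.003464    0.006928
  eq          0.01035      0.1666      0.0837
  solve Keq expr → x = 0.003464; check Q = 392.3
Then add 0.01104 M of L.
Step 2:
                    C           E           L
  init        0.01035      0.1666     0.09474
  Δ          0.001197  5.9836e-04   -0.001197
  eq          0.01155      0.1672     0.09354
  solve Keq expr → x = -5.9836e-04; check Q = 392.3
Then remove 0.02631 M of L.
Step 3:
                    C           E           L
  init        0.01155      0.1672     0.06723
  Δ         -0.002858   -0.001429    0.002858
  eq          0.00869      0.1658     0.07009
  solve Keq expr → x = 0.001429; check Q = 392.3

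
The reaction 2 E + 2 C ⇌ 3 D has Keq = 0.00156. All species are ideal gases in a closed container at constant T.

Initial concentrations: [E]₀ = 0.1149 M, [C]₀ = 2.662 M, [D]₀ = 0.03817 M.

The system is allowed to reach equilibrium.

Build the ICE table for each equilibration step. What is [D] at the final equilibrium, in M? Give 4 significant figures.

[D]_eq = 0.05009 M

Q₀ = 5.9444e-04 vs Keq = 0.00156 ⇒ Q<K, forward
Step 1:
                    E           C           D
  Initial      0.1149       2.662     0.03817
  Change    -0.007948   -0.007948     0.01192
  Equil         0.107       2.654     0.05009
  solve Keq expr → x = 0.003974; check Q = 0.00156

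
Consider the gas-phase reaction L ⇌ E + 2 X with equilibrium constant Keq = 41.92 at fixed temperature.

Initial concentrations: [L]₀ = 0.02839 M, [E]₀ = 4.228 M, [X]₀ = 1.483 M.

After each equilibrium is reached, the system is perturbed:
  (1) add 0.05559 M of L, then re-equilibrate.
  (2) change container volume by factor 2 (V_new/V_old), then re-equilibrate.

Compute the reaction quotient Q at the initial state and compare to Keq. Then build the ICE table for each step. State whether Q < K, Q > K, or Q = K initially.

Q₀ = 327.5 vs Keq = 41.92 ⇒ Q>K, reverse
Step 1:
                    L           E           X
  I           0.02839       4.228       1.483
  C             0.122      -0.122      -0.244
  E            0.1504       4.106       1.239
  solve Keq expr → x = -0.122; check Q = 41.92
Then add 0.05559 M of L.
Step 2:
                    L           E           X
  I             0.206       4.106       1.239
  C          -0.03608     0.03608     0.07217
  E            0.1699       4.142       1.311
  solve Keq expr → x = 0.03608; check Q = 41.92
Then change container volume by factor 2 (V_new/V_old).
Step 3:
                    L           E           X
  I           0.08494       2.071      0.6556
  C          -0.05518     0.05518      0.1104
  E           0.02976       2.126       0.766
  solve Keq expr → x = 0.05518; check Q = 41.92

Q₀ = 327.5; Q > K (proceeds reverse)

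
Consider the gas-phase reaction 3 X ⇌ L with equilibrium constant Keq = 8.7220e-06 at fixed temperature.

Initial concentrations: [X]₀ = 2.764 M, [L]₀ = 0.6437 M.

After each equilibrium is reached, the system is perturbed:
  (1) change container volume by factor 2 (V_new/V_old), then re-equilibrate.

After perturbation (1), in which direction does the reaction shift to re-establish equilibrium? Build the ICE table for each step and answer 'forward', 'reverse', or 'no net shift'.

Direction: reverse

Q₀ = 0.03048 vs Keq = 8.7220e-06 ⇒ Q>K, reverse
Step 1:
                   X          L
  I            2.764     0.6437
  C            1.928    -0.6428
  E            4.692 9.0116e-04
  solve Keq expr → x = -0.6428; check Q = 8.7220e-06
Then change container volume by factor 2 (V_new/V_old).
Step 2:
                   X          L
  I            2.346 4.5058e-04
  C         0.001013 -3.3779e-04
  E            2.347 1.1279e-04
  solve Keq expr → x = -3.3779e-04; check Q = 8.7220e-06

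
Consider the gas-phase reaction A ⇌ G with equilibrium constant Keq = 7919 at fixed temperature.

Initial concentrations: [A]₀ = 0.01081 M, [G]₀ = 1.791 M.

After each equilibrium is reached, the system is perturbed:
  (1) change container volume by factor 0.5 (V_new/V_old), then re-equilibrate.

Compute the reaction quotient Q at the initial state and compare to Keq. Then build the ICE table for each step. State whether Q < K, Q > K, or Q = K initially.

Q₀ = 165.7; Q < K (proceeds forward)

Q₀ = 165.7 vs Keq = 7919 ⇒ Q<K, forward
Step 1:
                    A           G
  Initial     0.01081       1.791
  Change     -0.01058     0.01058
  Equil    2.2750e-04       1.802
  solve Keq expr → x = 0.01058; check Q = 7919
Then change container volume by factor 0.5 (V_new/V_old).
Step 2:
                    A           G
  Initial  4.5500e-04       3.603
  Change            0           0
  Equil    4.5500e-04       3.603
  solve Keq expr → x = 0; check Q = 7919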